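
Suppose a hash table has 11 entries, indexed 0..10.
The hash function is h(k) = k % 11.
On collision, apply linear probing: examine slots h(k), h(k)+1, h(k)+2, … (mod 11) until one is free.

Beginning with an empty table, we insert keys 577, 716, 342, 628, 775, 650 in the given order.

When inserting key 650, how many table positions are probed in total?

4

577 hashes to 5; slot 5 is free → place at 5.
716 hashes to 1; slot 1 is free → place at 1.
342 hashes to 1; 1 taken → place at 2.
628 hashes to 1; 1,2 taken → place at 3.
775 hashes to 5; 5 taken → place at 6.
650 hashes to 1; 1,2,3 taken → place at 4.
Table: [-, 716, 342, 628, 650, 577, 775, -, -, -, -]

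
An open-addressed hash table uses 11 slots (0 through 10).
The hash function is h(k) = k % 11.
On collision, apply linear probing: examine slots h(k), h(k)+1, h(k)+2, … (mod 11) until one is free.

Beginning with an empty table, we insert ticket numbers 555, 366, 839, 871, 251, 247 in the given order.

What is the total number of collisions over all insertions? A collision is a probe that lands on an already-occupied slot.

555 hashes to 5; slot 5 is free => place at 5.
366 hashes to 3; slot 3 is free => place at 3.
839 hashes to 3; 3 taken => place at 4.
871 hashes to 2; slot 2 is free => place at 2.
251 hashes to 9; slot 9 is free => place at 9.
247 hashes to 5; 5 taken => place at 6.
Table: [—, —, 871, 366, 839, 555, 247, —, —, 251, —]

2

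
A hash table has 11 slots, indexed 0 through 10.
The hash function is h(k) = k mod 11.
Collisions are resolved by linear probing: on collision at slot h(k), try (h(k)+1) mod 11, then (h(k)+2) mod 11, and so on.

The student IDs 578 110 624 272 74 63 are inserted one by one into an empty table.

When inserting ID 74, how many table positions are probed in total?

Insert 578: h=6, slot 6 empty → index 6.
Insert 110: h=0, slot 0 empty → index 0.
Insert 624: h=8, slot 8 empty → index 8.
Insert 272: h=8, slot 8 occupied → index 9.
Insert 74: h=8, slots 8,9 occupied → index 10.
Insert 63: h=8, slots 8,9,10,0 occupied → index 1.
Table: [110, 63, —, —, —, —, 578, —, 624, 272, 74]

3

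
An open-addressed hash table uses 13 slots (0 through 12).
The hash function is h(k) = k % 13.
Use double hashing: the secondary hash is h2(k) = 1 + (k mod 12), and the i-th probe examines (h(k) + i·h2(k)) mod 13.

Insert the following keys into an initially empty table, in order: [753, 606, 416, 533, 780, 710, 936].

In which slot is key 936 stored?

2

Insert 753: h=12, slot 12 empty -> index 12.
Insert 606: h=8, slot 8 empty -> index 8.
Insert 416: h=0, slot 0 empty -> index 0.
Insert 533: h=0, h2=6, slot 0 occupied -> index 6.
Insert 780: h=0, h2=1, slot 0 occupied -> index 1.
Insert 710: h=8, h2=3, slot 8 occupied -> index 11.
Insert 936: h=0, h2=1, slots 0,1 occupied -> index 2.
Table: [416, 780, 936, ., ., ., 533, ., 606, ., ., 710, 753]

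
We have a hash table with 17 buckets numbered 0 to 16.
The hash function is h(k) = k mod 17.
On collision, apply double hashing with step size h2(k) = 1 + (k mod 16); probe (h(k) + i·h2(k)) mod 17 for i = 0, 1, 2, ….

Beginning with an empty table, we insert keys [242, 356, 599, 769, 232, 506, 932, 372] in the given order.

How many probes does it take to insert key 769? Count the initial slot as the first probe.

242: h=4 => slot 4
356: h=16 => slot 16
599: h=4, h2=8, probe 4,12 => slot 12
769: h=4, h2=2, probe 4,6 => slot 6
232: h=11 => slot 11
506: h=13 => slot 13
932: h=14 => slot 14
372: h=15 => slot 15
Table: [., ., ., ., 242, ., 769, ., ., ., ., 232, 599, 506, 932, 372, 356]

2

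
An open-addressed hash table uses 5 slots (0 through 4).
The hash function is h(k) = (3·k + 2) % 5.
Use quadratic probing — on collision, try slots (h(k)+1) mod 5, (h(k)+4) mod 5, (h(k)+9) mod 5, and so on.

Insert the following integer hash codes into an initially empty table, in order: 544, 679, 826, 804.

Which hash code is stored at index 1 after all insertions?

Insert 544: h=4, slot 4 empty => index 4.
Insert 679: h=4, slot 4 occupied => index 0.
Insert 826: h=0, slot 0 occupied => index 1.
Insert 804: h=4, slots 4,0 occupied => index 3.
Table: [679, 826, ., 804, 544]

826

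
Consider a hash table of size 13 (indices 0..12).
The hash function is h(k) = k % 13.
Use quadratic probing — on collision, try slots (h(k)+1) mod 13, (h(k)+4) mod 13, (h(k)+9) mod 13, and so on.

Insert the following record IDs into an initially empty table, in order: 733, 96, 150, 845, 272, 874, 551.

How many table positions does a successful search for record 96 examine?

733: h=5 => slot 5
96: h=5, probe 5,6 => slot 6
150: h=7 => slot 7
845: h=0 => slot 0
272: h=12 => slot 12
874: h=3 => slot 3
551: h=5, probe 5,6,9 => slot 9
Table: [845, -, -, 874, -, 733, 96, 150, -, 551, -, -, 272]
Lookup 96: h=5, probe 5,6 → found at 6.

2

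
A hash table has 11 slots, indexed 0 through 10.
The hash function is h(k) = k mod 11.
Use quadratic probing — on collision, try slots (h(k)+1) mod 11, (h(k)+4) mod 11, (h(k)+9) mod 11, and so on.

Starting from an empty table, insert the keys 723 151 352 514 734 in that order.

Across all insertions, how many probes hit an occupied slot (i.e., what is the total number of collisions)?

6

Insert 723: h=8, slot 8 empty => index 8.
Insert 151: h=8, slot 8 occupied => index 9.
Insert 352: h=0, slot 0 empty => index 0.
Insert 514: h=8, slots 8,9 occupied => index 1.
Insert 734: h=8, slots 8,9,1 occupied => index 6.
Table: [352, 514, _, _, _, _, 734, _, 723, 151, _]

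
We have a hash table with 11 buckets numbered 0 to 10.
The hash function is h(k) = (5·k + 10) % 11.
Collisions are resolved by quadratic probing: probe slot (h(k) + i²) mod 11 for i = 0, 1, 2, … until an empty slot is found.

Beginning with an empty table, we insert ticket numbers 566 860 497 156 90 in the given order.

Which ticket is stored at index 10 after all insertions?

497

566: h=2 -> slot 2
860: h=9 -> slot 9
497: h=9, probe 9,10 -> slot 10
156: h=9, probe 9,10,2,7 -> slot 7
90: h=9, probe 9,10,2,7,3 -> slot 3
Table: [—, —, 566, 90, —, —, —, 156, —, 860, 497]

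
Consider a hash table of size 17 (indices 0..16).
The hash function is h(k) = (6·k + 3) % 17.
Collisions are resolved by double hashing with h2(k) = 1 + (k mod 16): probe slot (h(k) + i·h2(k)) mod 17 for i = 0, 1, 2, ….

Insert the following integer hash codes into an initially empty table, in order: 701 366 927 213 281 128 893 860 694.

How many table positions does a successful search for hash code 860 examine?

Insert 701: h=10, slot 10 empty -> index 10.
Insert 366: h=6, slot 6 empty -> index 6.
Insert 927: h=6, h2=16, slot 6 occupied -> index 5.
Insert 213: h=6, h2=6, slot 6 occupied -> index 12.
Insert 281: h=6, h2=10, slot 6 occupied -> index 16.
Insert 128: h=6, h2=1, slot 6 occupied -> index 7.
Insert 893: h=6, h2=14, slot 6 occupied -> index 3.
Insert 860: h=12, h2=13, slot 12 occupied -> index 8.
Insert 694: h=2, slot 2 empty -> index 2.
Table: [., ., 694, 893, ., 927, 366, 128, 860, ., 701, ., 213, ., ., ., 281]
Lookup 860: h=12, h2=13, probe 12,8 → found at 8.

2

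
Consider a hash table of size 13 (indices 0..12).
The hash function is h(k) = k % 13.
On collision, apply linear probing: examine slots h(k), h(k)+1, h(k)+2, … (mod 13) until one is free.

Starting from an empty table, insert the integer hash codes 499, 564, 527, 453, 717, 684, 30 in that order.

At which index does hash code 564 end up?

499 hashes to 5; slot 5 is free -> place at 5.
564 hashes to 5; 5 taken -> place at 6.
527 hashes to 7; slot 7 is free -> place at 7.
453 hashes to 11; slot 11 is free -> place at 11.
717 hashes to 2; slot 2 is free -> place at 2.
684 hashes to 8; slot 8 is free -> place at 8.
30 hashes to 4; slot 4 is free -> place at 4.
Table: [-, -, 717, -, 30, 499, 564, 527, 684, -, -, 453, -]

6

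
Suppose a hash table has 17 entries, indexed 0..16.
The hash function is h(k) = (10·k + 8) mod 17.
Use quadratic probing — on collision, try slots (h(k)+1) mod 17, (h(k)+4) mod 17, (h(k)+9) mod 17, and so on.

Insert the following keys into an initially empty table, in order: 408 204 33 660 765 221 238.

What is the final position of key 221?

7

408 hashes to 8; slot 8 is free -> place at 8.
204 hashes to 8; 8 taken -> place at 9.
33 hashes to 15; slot 15 is free -> place at 15.
660 hashes to 12; slot 12 is free -> place at 12.
765 hashes to 8; 8,9,12 taken -> place at 0.
221 hashes to 8; 8,9,12,0 taken -> place at 7.
238 hashes to 8; 8,9,12,0,7 taken -> place at 16.
Table: [765, ., ., ., ., ., ., 221, 408, 204, ., ., 660, ., ., 33, 238]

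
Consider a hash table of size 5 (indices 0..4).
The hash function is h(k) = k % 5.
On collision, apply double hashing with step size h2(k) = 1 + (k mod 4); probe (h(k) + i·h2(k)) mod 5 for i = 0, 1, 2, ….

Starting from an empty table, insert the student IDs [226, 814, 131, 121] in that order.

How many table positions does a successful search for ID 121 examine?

2

226 hashes to 1; slot 1 is free → place at 1.
814 hashes to 4; slot 4 is free → place at 4.
131 hashes to 1, h2=4; 1 taken → place at 0.
121 hashes to 1, h2=2; 1 taken → place at 3.
Table: [131, 226, ., 121, 814]
Lookup 121: h=1, h2=2, probe 1,3 → found at 3.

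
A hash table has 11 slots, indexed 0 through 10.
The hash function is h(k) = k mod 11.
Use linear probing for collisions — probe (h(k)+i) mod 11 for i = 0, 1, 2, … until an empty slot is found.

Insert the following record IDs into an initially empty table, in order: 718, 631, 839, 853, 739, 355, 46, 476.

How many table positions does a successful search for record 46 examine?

7

718: h=3 => slot 3
631: h=4 => slot 4
839: h=3, probe 3,4,5 => slot 5
853: h=6 => slot 6
739: h=2 => slot 2
355: h=3, probe 3,4,5,6,7 => slot 7
46: h=2, probe 2,3,4,5,6,7,8 => slot 8
476: h=3, probe 3,4,5,6,7,8,9 => slot 9
Table: [-, -, 739, 718, 631, 839, 853, 355, 46, 476, -]
Lookup 46: h=2, probe 2,3,4,5,6,7,8 → found at 8.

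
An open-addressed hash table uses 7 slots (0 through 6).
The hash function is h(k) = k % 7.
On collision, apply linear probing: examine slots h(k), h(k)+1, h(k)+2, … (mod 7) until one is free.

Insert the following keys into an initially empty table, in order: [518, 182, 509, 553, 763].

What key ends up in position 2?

553

518 hashes to 0; slot 0 is free => place at 0.
182 hashes to 0; 0 taken => place at 1.
509 hashes to 5; slot 5 is free => place at 5.
553 hashes to 0; 0,1 taken => place at 2.
763 hashes to 0; 0,1,2 taken => place at 3.
Table: [518, 182, 553, 763, —, 509, —]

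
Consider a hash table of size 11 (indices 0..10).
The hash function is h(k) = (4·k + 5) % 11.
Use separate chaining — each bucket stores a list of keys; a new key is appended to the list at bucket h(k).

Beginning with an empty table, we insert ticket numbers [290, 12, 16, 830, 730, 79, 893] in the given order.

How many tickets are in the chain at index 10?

2

Insert 290: h=10, bucket 10 empty → new chain.
Insert 12: h=9, bucket 9 empty → new chain.
Insert 16: h=3, bucket 3 empty → new chain.
Insert 830: h=3, bucket 3 nonempty → append to chain.
Insert 730: h=10, bucket 10 nonempty → append to chain.
Insert 79: h=2, bucket 2 empty → new chain.
Insert 893: h=2, bucket 2 nonempty → append to chain.
Final buckets:
0: -
1: -
2: 79 -> 893
3: 16 -> 830
4: -
5: -
6: -
7: -
8: -
9: 12
10: 290 -> 730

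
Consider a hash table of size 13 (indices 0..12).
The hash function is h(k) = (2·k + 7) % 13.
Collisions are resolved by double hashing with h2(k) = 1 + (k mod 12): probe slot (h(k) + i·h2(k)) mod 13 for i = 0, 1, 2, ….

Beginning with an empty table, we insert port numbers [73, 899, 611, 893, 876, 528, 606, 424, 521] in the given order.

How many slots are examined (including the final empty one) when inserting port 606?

4

73: h=10 -> slot 10
899: h=11 -> slot 11
611: h=7 -> slot 7
893: h=12 -> slot 12
876: h=4 -> slot 4
528: h=10, h2=1, probe 10,11,12,0 -> slot 0
606: h=10, h2=7, probe 10,4,11,5 -> slot 5
424: h=10, h2=5, probe 10,2 -> slot 2
521: h=9 -> slot 9
Table: [528, ∅, 424, ∅, 876, 606, ∅, 611, ∅, 521, 73, 899, 893]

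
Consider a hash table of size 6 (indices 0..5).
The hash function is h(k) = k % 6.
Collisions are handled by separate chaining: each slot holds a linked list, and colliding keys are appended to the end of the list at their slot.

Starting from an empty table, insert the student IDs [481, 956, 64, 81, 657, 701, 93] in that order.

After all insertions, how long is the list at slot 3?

Insert 481: h=1, bucket 1 empty → new chain.
Insert 956: h=2, bucket 2 empty → new chain.
Insert 64: h=4, bucket 4 empty → new chain.
Insert 81: h=3, bucket 3 empty → new chain.
Insert 657: h=3, bucket 3 nonempty → append to chain.
Insert 701: h=5, bucket 5 empty → new chain.
Insert 93: h=3, bucket 3 nonempty → append to chain.
Final buckets:
0: ∅
1: 481
2: 956
3: 81 -> 657 -> 93
4: 64
5: 701

3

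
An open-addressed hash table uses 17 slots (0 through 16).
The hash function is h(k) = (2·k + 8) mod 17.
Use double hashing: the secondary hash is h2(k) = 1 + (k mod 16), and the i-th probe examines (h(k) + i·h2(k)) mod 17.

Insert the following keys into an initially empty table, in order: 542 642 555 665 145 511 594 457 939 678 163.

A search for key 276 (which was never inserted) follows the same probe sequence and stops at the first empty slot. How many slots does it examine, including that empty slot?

542 hashes to 4; slot 4 is free → place at 4.
642 hashes to 0; slot 0 is free → place at 0.
555 hashes to 13; slot 13 is free → place at 13.
665 hashes to 12; slot 12 is free → place at 12.
145 hashes to 9; slot 9 is free → place at 9.
511 hashes to 10; slot 10 is free → place at 10.
594 hashes to 6; slot 6 is free → place at 6.
457 hashes to 4, h2=10; 4 taken → place at 14.
939 hashes to 16; slot 16 is free → place at 16.
678 hashes to 4, h2=7; 4 taken → place at 11.
163 hashes to 11, h2=4; 11 taken → place at 15.
Table: [642, _, _, _, 542, _, 594, _, _, 145, 511, 678, 665, 555, 457, 163, 939]
Lookup 276: h=16, h2=5, probe 16,4,9,14,2 → slot 2 empty, not found.

5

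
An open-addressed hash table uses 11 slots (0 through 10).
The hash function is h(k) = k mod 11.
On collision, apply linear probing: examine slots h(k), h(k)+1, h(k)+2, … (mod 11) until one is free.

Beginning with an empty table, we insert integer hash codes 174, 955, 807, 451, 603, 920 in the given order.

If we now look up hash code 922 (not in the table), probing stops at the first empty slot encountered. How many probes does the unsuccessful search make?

5

174 hashes to 9; slot 9 is free -> place at 9.
955 hashes to 9; 9 taken -> place at 10.
807 hashes to 4; slot 4 is free -> place at 4.
451 hashes to 0; slot 0 is free -> place at 0.
603 hashes to 9; 9,10,0 taken -> place at 1.
920 hashes to 7; slot 7 is free -> place at 7.
Table: [451, 603, ., ., 807, ., ., 920, ., 174, 955]
Lookup 922: h=9, probe 9,10,0,1,2 → slot 2 empty, not found.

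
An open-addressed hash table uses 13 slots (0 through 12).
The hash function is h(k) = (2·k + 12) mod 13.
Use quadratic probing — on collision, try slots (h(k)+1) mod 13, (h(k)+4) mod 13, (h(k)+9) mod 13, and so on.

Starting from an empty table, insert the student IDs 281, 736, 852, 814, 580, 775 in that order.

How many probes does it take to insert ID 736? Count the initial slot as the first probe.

2

Insert 281: h=2, slot 2 empty -> index 2.
Insert 736: h=2, slot 2 occupied -> index 3.
Insert 852: h=0, slot 0 empty -> index 0.
Insert 814: h=2, slots 2,3 occupied -> index 6.
Insert 580: h=2, slots 2,3,6 occupied -> index 11.
Insert 775: h=2, slots 2,3,6,11 occupied -> index 5.
Table: [852, -, 281, 736, -, 775, 814, -, -, -, -, 580, -]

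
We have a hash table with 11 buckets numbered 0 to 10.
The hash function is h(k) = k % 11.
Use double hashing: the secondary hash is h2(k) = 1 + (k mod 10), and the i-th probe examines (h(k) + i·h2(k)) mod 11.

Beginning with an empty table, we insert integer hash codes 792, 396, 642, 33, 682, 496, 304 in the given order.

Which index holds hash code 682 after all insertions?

3

Insert 792: h=0, slot 0 empty → index 0.
Insert 396: h=0, h2=7, slot 0 occupied → index 7.
Insert 642: h=4, slot 4 empty → index 4.
Insert 33: h=0, h2=4, slots 0,4 occupied → index 8.
Insert 682: h=0, h2=3, slot 0 occupied → index 3.
Insert 496: h=1, slot 1 empty → index 1.
Insert 304: h=7, h2=5, slots 7,1 occupied → index 6.
Table: [792, 496, _, 682, 642, _, 304, 396, 33, _, _]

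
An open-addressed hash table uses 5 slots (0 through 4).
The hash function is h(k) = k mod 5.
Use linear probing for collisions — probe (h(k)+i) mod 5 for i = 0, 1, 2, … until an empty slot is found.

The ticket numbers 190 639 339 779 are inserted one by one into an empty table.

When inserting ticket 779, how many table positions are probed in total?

Insert 190: h=0, slot 0 empty -> index 0.
Insert 639: h=4, slot 4 empty -> index 4.
Insert 339: h=4, slots 4,0 occupied -> index 1.
Insert 779: h=4, slots 4,0,1 occupied -> index 2.
Table: [190, 339, 779, —, 639]

4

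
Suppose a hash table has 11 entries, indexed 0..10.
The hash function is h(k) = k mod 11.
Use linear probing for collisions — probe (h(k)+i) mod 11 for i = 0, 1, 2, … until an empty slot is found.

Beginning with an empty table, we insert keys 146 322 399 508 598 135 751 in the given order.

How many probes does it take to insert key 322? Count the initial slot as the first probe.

146: h=3 -> slot 3
322: h=3, probe 3,4 -> slot 4
399: h=3, probe 3,4,5 -> slot 5
508: h=2 -> slot 2
598: h=4, probe 4,5,6 -> slot 6
135: h=3, probe 3,4,5,6,7 -> slot 7
751: h=3, probe 3,4,5,6,7,8 -> slot 8
Table: [∅, ∅, 508, 146, 322, 399, 598, 135, 751, ∅, ∅]

2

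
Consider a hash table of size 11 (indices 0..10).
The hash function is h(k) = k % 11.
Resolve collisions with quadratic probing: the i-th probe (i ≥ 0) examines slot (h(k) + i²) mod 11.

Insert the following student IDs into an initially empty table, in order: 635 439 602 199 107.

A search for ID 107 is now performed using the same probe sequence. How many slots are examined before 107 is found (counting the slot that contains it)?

635 hashes to 8; slot 8 is free → place at 8.
439 hashes to 10; slot 10 is free → place at 10.
602 hashes to 8; 8 taken → place at 9.
199 hashes to 1; slot 1 is free → place at 1.
107 hashes to 8; 8,9,1 taken → place at 6.
Table: [—, 199, —, —, —, —, 107, —, 635, 602, 439]
Lookup 107: h=8, probe 8,9,1,6 → found at 6.

4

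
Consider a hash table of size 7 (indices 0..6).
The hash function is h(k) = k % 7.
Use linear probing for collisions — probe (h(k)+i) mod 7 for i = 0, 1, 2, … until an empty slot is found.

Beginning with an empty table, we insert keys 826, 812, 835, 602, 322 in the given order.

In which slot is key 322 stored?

826 hashes to 0; slot 0 is free → place at 0.
812 hashes to 0; 0 taken → place at 1.
835 hashes to 2; slot 2 is free → place at 2.
602 hashes to 0; 0,1,2 taken → place at 3.
322 hashes to 0; 0,1,2,3 taken → place at 4.
Table: [826, 812, 835, 602, 322, ., .]

4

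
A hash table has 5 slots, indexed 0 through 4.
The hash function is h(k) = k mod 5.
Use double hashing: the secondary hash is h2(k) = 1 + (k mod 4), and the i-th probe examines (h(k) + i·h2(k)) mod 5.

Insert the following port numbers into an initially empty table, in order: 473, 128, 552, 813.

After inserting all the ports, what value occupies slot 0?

813

473: h=3 → slot 3
128: h=3, h2=1, probe 3,4 → slot 4
552: h=2 → slot 2
813: h=3, h2=2, probe 3,0 → slot 0
Table: [813, ., 552, 473, 128]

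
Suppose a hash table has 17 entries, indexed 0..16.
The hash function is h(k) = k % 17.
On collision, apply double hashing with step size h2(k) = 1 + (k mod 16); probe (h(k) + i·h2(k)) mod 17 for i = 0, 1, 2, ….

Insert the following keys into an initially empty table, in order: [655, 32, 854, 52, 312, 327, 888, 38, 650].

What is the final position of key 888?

655: h=9 -> slot 9
32: h=15 -> slot 15
854: h=4 -> slot 4
52: h=1 -> slot 1
312: h=6 -> slot 6
327: h=4, h2=8, probe 4,12 -> slot 12
888: h=4, h2=9, probe 4,13 -> slot 13
38: h=4, h2=7, probe 4,11 -> slot 11
650: h=4, h2=11, probe 4,15,9,3 -> slot 3
Table: [—, 52, —, 650, 854, —, 312, —, —, 655, —, 38, 327, 888, —, 32, —]

13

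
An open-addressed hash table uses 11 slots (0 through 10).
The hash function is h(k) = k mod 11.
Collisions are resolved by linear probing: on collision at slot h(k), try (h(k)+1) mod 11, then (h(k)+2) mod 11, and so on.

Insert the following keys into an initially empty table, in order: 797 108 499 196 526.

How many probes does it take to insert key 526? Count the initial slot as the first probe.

3

Insert 797: h=5, slot 5 empty => index 5.
Insert 108: h=9, slot 9 empty => index 9.
Insert 499: h=4, slot 4 empty => index 4.
Insert 196: h=9, slot 9 occupied => index 10.
Insert 526: h=9, slots 9,10 occupied => index 0.
Table: [526, -, -, -, 499, 797, -, -, -, 108, 196]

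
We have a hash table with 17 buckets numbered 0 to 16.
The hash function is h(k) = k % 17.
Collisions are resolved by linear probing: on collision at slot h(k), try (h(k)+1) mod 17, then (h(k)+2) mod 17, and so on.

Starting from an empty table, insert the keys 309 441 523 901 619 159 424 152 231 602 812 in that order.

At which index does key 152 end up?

2

309: h=3 => slot 3
441: h=16 => slot 16
523: h=13 => slot 13
901: h=0 => slot 0
619: h=7 => slot 7
159: h=6 => slot 6
424: h=16, probe 16,0,1 => slot 1
152: h=16, probe 16,0,1,2 => slot 2
231: h=10 => slot 10
602: h=7, probe 7,8 => slot 8
812: h=13, probe 13,14 => slot 14
Table: [901, 424, 152, 309, ., ., 159, 619, 602, ., 231, ., ., 523, 812, ., 441]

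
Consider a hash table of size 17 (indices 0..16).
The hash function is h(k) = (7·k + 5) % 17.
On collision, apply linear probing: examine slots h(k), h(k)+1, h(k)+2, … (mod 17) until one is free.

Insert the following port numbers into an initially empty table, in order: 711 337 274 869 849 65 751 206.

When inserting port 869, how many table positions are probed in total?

Insert 711: h=1, slot 1 empty => index 1.
Insert 337: h=1, slot 1 occupied => index 2.
Insert 274: h=2, slot 2 occupied => index 3.
Insert 869: h=2, slots 2,3 occupied => index 4.
Insert 849: h=15, slot 15 empty => index 15.
Insert 65: h=1, slots 1,2,3,4 occupied => index 5.
Insert 751: h=9, slot 9 empty => index 9.
Insert 206: h=2, slots 2,3,4,5 occupied => index 6.
Table: [-, 711, 337, 274, 869, 65, 206, -, -, 751, -, -, -, -, -, 849, -]

3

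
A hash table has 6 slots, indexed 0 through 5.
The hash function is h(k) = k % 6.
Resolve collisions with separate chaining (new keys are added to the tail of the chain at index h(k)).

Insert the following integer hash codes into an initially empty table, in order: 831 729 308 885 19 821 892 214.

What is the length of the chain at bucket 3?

831 -> bucket 3
729 -> bucket 3 (collision)
308 -> bucket 2
885 -> bucket 3 (collision)
19 -> bucket 1
821 -> bucket 5
892 -> bucket 4
214 -> bucket 4 (collision)
Final buckets:
0: -
1: 19
2: 308
3: 831 -> 729 -> 885
4: 892 -> 214
5: 821

3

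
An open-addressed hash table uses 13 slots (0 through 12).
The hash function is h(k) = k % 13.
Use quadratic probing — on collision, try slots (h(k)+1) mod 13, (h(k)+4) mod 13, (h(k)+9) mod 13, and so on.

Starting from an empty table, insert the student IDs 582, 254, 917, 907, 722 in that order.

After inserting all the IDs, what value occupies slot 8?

917

582: h=10 → slot 10
254: h=7 → slot 7
917: h=7, probe 7,8 → slot 8
907: h=10, probe 10,11 → slot 11
722: h=7, probe 7,8,11,3 → slot 3
Table: [—, —, —, 722, —, —, —, 254, 917, —, 582, 907, —]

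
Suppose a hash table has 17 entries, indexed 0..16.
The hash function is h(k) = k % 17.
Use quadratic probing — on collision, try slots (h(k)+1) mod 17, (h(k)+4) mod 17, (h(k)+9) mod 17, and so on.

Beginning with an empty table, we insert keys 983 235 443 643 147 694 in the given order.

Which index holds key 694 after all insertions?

Insert 983: h=14, slot 14 empty → index 14.
Insert 235: h=14, slot 14 occupied → index 15.
Insert 443: h=1, slot 1 empty → index 1.
Insert 643: h=14, slots 14,15,1 occupied → index 6.
Insert 147: h=11, slot 11 empty → index 11.
Insert 694: h=14, slots 14,15,1,6 occupied → index 13.
Table: [∅, 443, ∅, ∅, ∅, ∅, 643, ∅, ∅, ∅, ∅, 147, ∅, 694, 983, 235, ∅]

13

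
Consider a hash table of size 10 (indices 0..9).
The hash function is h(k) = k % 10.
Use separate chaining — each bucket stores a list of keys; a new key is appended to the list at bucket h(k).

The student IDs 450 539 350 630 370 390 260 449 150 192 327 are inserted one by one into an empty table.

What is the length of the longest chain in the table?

7

Insert 450: h=0, bucket 0 empty → new chain.
Insert 539: h=9, bucket 9 empty → new chain.
Insert 350: h=0, bucket 0 nonempty → append to chain.
Insert 630: h=0, bucket 0 nonempty → append to chain.
Insert 370: h=0, bucket 0 nonempty → append to chain.
Insert 390: h=0, bucket 0 nonempty → append to chain.
Insert 260: h=0, bucket 0 nonempty → append to chain.
Insert 449: h=9, bucket 9 nonempty → append to chain.
Insert 150: h=0, bucket 0 nonempty → append to chain.
Insert 192: h=2, bucket 2 empty → new chain.
Insert 327: h=7, bucket 7 empty → new chain.
Final buckets:
0: 450 -> 350 -> 630 -> 370 -> 390 -> 260 -> 150
1: —
2: 192
3: —
4: —
5: —
6: —
7: 327
8: —
9: 539 -> 449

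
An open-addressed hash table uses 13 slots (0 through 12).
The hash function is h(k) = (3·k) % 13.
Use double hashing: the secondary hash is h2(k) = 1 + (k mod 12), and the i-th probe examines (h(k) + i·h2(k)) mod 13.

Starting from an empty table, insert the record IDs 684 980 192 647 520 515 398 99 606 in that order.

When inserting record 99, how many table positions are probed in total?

3

684: h=11 -> slot 11
980: h=2 -> slot 2
192: h=4 -> slot 4
647: h=4, h2=12, probe 4,3 -> slot 3
520: h=0 -> slot 0
515: h=11, h2=12, probe 11,10 -> slot 10
398: h=11, h2=3, probe 11,1 -> slot 1
99: h=11, h2=4, probe 11,2,6 -> slot 6
606: h=11, h2=7, probe 11,5 -> slot 5
Table: [520, 398, 980, 647, 192, 606, 99, ., ., ., 515, 684, .]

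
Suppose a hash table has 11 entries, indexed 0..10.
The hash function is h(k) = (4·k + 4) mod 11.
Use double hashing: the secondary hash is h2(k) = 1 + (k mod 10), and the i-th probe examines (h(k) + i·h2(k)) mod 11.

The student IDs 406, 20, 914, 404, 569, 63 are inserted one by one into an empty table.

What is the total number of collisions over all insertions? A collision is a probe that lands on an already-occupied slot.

406: h=0 -> slot 0
20: h=7 -> slot 7
914: h=8 -> slot 8
404: h=3 -> slot 3
569: h=3, h2=10, probe 3,2 -> slot 2
63: h=3, h2=4, probe 3,7,0,4 -> slot 4
Table: [406, -, 569, 404, 63, -, -, 20, 914, -, -]

4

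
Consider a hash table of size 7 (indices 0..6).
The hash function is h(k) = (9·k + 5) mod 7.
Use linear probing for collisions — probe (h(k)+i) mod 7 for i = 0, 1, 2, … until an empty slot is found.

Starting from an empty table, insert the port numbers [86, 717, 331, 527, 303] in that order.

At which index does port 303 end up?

6

86: h=2 -> slot 2
717: h=4 -> slot 4
331: h=2, probe 2,3 -> slot 3
527: h=2, probe 2,3,4,5 -> slot 5
303: h=2, probe 2,3,4,5,6 -> slot 6
Table: [_, _, 86, 331, 717, 527, 303]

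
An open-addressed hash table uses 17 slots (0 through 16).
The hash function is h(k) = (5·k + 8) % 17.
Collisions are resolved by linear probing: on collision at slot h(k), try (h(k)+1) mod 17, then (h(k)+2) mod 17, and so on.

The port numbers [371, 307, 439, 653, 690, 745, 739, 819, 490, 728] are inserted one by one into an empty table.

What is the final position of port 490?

371: h=10 -> slot 10
307: h=13 -> slot 13
439: h=10, probe 10,11 -> slot 11
653: h=9 -> slot 9
690: h=7 -> slot 7
745: h=10, probe 10,11,12 -> slot 12
739: h=14 -> slot 14
819: h=6 -> slot 6
490: h=10, probe 10,11,12,13,14,15 -> slot 15
728: h=10, probe 10,11,12,13,14,15,16 -> slot 16
Table: [-, -, -, -, -, -, 819, 690, -, 653, 371, 439, 745, 307, 739, 490, 728]

15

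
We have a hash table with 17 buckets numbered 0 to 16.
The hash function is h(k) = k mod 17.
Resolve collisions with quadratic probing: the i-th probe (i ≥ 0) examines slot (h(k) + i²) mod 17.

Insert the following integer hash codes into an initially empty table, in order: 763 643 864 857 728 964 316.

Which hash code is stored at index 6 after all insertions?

763 hashes to 15; slot 15 is free -> place at 15.
643 hashes to 14; slot 14 is free -> place at 14.
864 hashes to 14; 14,15 taken -> place at 1.
857 hashes to 7; slot 7 is free -> place at 7.
728 hashes to 14; 14,15,1 taken -> place at 6.
964 hashes to 12; slot 12 is free -> place at 12.
316 hashes to 10; slot 10 is free -> place at 10.
Table: [—, 864, —, —, —, —, 728, 857, —, —, 316, —, 964, —, 643, 763, —]

728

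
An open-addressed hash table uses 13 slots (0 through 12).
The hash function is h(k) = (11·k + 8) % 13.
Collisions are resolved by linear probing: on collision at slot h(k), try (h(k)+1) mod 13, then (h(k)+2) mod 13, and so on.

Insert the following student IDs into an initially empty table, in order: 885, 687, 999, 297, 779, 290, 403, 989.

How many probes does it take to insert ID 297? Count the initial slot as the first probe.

3

Insert 885: h=6, slot 6 empty → index 6.
Insert 687: h=12, slot 12 empty → index 12.
Insert 999: h=12, slot 12 occupied → index 0.
Insert 297: h=12, slots 12,0 occupied → index 1.
Insert 779: h=10, slot 10 empty → index 10.
Insert 290: h=0, slots 0,1 occupied → index 2.
Insert 403: h=8, slot 8 empty → index 8.
Insert 989: h=6, slot 6 occupied → index 7.
Table: [999, 297, 290, _, _, _, 885, 989, 403, _, 779, _, 687]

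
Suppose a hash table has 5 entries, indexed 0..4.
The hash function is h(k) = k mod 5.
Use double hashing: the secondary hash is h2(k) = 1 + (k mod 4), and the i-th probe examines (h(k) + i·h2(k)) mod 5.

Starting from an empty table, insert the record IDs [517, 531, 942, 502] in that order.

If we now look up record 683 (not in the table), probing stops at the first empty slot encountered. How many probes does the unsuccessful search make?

517: h=2 → slot 2
531: h=1 → slot 1
942: h=2, h2=3, probe 2,0 → slot 0
502: h=2, h2=3, probe 2,0,3 → slot 3
Table: [942, 531, 517, 502, _]
Lookup 683: h=3, h2=4, probe 3,2,1,0,4 → slot 4 empty, not found.

5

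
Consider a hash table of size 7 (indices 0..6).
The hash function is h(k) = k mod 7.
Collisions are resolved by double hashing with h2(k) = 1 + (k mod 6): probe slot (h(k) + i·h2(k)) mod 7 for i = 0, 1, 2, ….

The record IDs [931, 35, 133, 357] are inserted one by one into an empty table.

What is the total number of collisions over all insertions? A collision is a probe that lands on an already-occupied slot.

931: h=0 → slot 0
35: h=0, h2=6, probe 0,6 → slot 6
133: h=0, h2=2, probe 0,2 → slot 2
357: h=0, h2=4, probe 0,4 → slot 4
Table: [931, ∅, 133, ∅, 357, ∅, 35]

3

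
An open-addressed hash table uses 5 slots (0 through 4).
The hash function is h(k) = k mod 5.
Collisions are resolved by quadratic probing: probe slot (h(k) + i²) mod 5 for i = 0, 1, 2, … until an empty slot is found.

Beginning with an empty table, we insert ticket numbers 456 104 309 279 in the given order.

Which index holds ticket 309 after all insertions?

0

Insert 456: h=1, slot 1 empty → index 1.
Insert 104: h=4, slot 4 empty → index 4.
Insert 309: h=4, slot 4 occupied → index 0.
Insert 279: h=4, slots 4,0 occupied → index 3.
Table: [309, 456, ., 279, 104]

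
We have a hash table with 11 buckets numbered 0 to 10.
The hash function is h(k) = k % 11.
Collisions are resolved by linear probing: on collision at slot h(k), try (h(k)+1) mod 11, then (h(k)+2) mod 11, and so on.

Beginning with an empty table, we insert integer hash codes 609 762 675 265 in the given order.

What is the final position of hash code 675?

5

609: h=4 → slot 4
762: h=3 → slot 3
675: h=4, probe 4,5 → slot 5
265: h=1 → slot 1
Table: [∅, 265, ∅, 762, 609, 675, ∅, ∅, ∅, ∅, ∅]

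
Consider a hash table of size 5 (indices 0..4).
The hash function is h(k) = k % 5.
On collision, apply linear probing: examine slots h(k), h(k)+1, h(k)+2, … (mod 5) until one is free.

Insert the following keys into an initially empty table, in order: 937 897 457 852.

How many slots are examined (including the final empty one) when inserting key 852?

4

937 hashes to 2; slot 2 is free → place at 2.
897 hashes to 2; 2 taken → place at 3.
457 hashes to 2; 2,3 taken → place at 4.
852 hashes to 2; 2,3,4 taken → place at 0.
Table: [852, -, 937, 897, 457]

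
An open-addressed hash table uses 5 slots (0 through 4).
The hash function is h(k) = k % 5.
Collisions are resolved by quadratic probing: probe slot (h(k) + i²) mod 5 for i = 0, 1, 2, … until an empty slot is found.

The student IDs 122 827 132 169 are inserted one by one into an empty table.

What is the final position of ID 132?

122: h=2 => slot 2
827: h=2, probe 2,3 => slot 3
132: h=2, probe 2,3,1 => slot 1
169: h=4 => slot 4
Table: [-, 132, 122, 827, 169]

1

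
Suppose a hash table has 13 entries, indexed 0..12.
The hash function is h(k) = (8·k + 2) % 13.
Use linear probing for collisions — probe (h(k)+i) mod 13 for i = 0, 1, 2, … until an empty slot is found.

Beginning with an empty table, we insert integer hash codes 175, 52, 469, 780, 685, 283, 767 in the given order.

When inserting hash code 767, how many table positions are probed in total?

Insert 175: h=11, slot 11 empty => index 11.
Insert 52: h=2, slot 2 empty => index 2.
Insert 469: h=10, slot 10 empty => index 10.
Insert 780: h=2, slot 2 occupied => index 3.
Insert 685: h=9, slot 9 empty => index 9.
Insert 283: h=4, slot 4 empty => index 4.
Insert 767: h=2, slots 2,3,4 occupied => index 5.
Table: [∅, ∅, 52, 780, 283, 767, ∅, ∅, ∅, 685, 469, 175, ∅]

4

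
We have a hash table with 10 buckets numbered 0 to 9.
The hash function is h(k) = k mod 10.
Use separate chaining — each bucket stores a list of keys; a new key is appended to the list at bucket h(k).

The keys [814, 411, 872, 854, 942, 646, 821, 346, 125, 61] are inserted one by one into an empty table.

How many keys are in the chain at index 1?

3

Insert 814: h=4, bucket 4 empty -> new chain.
Insert 411: h=1, bucket 1 empty -> new chain.
Insert 872: h=2, bucket 2 empty -> new chain.
Insert 854: h=4, bucket 4 nonempty -> append to chain.
Insert 942: h=2, bucket 2 nonempty -> append to chain.
Insert 646: h=6, bucket 6 empty -> new chain.
Insert 821: h=1, bucket 1 nonempty -> append to chain.
Insert 346: h=6, bucket 6 nonempty -> append to chain.
Insert 125: h=5, bucket 5 empty -> new chain.
Insert 61: h=1, bucket 1 nonempty -> append to chain.
Final buckets:
0: -
1: 411 -> 821 -> 61
2: 872 -> 942
3: -
4: 814 -> 854
5: 125
6: 646 -> 346
7: -
8: -
9: -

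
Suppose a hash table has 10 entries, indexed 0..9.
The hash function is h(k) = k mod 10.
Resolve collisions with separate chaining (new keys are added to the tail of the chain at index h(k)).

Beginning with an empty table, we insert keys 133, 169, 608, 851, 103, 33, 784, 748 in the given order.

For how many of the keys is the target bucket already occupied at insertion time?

133 -> bucket 3
169 -> bucket 9
608 -> bucket 8
851 -> bucket 1
103 -> bucket 3 (collision)
33 -> bucket 3 (collision)
784 -> bucket 4
748 -> bucket 8 (collision)
Final buckets:
0: -
1: 851
2: -
3: 133 -> 103 -> 33
4: 784
5: -
6: -
7: -
8: 608 -> 748
9: 169

3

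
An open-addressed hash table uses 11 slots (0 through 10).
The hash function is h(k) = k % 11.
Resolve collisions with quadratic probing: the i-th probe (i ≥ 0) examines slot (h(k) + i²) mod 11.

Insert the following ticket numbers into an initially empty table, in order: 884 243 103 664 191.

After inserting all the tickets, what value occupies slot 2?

191

884 hashes to 4; slot 4 is free -> place at 4.
243 hashes to 1; slot 1 is free -> place at 1.
103 hashes to 4; 4 taken -> place at 5.
664 hashes to 4; 4,5 taken -> place at 8.
191 hashes to 4; 4,5,8 taken -> place at 2.
Table: [—, 243, 191, —, 884, 103, —, —, 664, —, —]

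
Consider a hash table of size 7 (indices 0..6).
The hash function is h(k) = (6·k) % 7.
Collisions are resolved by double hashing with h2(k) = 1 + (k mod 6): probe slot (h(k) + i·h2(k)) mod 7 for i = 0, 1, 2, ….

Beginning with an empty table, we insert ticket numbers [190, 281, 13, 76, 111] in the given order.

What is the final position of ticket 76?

4

190 hashes to 6; slot 6 is free → place at 6.
281 hashes to 6, h2=6; 6 taken → place at 5.
13 hashes to 1; slot 1 is free → place at 1.
76 hashes to 1, h2=5; 1,6 taken → place at 4.
111 hashes to 1, h2=4; 1,5 taken → place at 2.
Table: [-, 13, 111, -, 76, 281, 190]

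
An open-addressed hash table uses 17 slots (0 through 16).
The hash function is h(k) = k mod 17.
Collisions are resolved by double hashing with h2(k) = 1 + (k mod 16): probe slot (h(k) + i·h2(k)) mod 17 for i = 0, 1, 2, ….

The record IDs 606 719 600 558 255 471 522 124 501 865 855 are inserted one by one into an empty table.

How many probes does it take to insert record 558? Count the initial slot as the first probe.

606 hashes to 11; slot 11 is free -> place at 11.
719 hashes to 5; slot 5 is free -> place at 5.
600 hashes to 5, h2=9; 5 taken -> place at 14.
558 hashes to 14, h2=15; 14 taken -> place at 12.
255 hashes to 0; slot 0 is free -> place at 0.
471 hashes to 12, h2=8; 12 taken -> place at 3.
522 hashes to 12, h2=11; 12 taken -> place at 6.
124 hashes to 5, h2=13; 5 taken -> place at 1.
501 hashes to 8; slot 8 is free -> place at 8.
865 hashes to 15; slot 15 is free -> place at 15.
855 hashes to 5, h2=8; 5 taken -> place at 13.
Table: [255, 124, —, 471, —, 719, 522, —, 501, —, —, 606, 558, 855, 600, 865, —]

2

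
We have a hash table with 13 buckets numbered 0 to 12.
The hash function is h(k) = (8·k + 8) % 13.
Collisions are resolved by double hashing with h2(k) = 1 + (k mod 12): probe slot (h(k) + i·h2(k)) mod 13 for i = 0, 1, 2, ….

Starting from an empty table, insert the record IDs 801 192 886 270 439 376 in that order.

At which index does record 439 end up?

5

Insert 801: h=7, slot 7 empty → index 7.
Insert 192: h=10, slot 10 empty → index 10.
Insert 886: h=11, slot 11 empty → index 11.
Insert 270: h=10, h2=7, slot 10 occupied → index 4.
Insert 439: h=10, h2=8, slot 10 occupied → index 5.
Insert 376: h=0, slot 0 empty → index 0.
Table: [376, -, -, -, 270, 439, -, 801, -, -, 192, 886, -]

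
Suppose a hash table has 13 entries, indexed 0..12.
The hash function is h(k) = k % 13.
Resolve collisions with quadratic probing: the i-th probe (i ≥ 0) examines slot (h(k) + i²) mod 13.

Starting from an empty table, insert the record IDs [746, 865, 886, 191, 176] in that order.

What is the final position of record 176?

8

746 hashes to 5; slot 5 is free → place at 5.
865 hashes to 7; slot 7 is free → place at 7.
886 hashes to 2; slot 2 is free → place at 2.
191 hashes to 9; slot 9 is free → place at 9.
176 hashes to 7; 7 taken → place at 8.
Table: [∅, ∅, 886, ∅, ∅, 746, ∅, 865, 176, 191, ∅, ∅, ∅]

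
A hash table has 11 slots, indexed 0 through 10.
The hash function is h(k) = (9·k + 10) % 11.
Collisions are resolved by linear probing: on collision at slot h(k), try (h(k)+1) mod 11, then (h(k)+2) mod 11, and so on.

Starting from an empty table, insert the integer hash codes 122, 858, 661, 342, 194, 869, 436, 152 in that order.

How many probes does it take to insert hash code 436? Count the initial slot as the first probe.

7

122 hashes to 8; slot 8 is free → place at 8.
858 hashes to 10; slot 10 is free → place at 10.
661 hashes to 8; 8 taken → place at 9.
342 hashes to 8; 8,9,10 taken → place at 0.
194 hashes to 7; slot 7 is free → place at 7.
869 hashes to 10; 10,0 taken → place at 1.
436 hashes to 7; 7,8,9,10,0,1 taken → place at 2.
152 hashes to 3; slot 3 is free → place at 3.
Table: [342, 869, 436, 152, ∅, ∅, ∅, 194, 122, 661, 858]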